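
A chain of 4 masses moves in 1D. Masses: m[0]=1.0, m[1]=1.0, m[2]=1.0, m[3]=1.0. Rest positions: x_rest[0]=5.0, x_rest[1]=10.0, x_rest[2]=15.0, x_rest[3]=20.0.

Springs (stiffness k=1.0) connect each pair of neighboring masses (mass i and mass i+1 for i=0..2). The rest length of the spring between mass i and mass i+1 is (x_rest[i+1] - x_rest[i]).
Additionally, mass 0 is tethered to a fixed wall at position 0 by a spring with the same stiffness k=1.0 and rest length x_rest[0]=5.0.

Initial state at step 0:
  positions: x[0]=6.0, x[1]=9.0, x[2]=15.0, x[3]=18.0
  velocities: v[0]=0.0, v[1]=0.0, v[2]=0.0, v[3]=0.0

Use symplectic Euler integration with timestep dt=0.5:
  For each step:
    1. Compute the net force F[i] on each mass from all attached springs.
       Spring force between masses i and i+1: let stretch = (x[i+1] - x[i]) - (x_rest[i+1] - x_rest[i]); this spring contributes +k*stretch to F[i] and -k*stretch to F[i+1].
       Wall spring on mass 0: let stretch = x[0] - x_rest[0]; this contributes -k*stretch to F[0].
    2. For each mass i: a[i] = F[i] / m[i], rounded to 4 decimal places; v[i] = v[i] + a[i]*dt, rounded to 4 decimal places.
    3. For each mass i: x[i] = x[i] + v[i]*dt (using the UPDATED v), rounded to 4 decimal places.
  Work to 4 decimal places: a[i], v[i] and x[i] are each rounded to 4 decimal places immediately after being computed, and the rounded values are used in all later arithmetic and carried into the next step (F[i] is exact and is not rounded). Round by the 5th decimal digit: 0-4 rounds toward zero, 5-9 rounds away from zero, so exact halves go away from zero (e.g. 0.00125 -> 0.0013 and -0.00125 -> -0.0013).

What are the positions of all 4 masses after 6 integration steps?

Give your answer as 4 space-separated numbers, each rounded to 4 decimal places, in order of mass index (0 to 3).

Step 0: x=[6.0000 9.0000 15.0000 18.0000] v=[0.0000 0.0000 0.0000 0.0000]
Step 1: x=[5.2500 9.7500 14.2500 18.5000] v=[-1.5000 1.5000 -1.5000 1.0000]
Step 2: x=[4.3125 10.5000 13.4375 19.1875] v=[-1.8750 1.5000 -1.6250 1.3750]
Step 3: x=[3.8438 10.4375 13.3281 19.6875] v=[-0.9375 -0.1250 -0.2188 1.0000]
Step 4: x=[4.0626 9.4492 14.0859 19.8477] v=[0.4375 -1.9766 1.5156 0.3203]
Step 5: x=[4.6124 8.2734 15.1250 19.8174] v=[1.0995 -2.3516 2.0782 -0.0606]
Step 6: x=[4.9243 7.8953 15.6243 19.8640] v=[0.6238 -0.7563 0.9986 0.0932]

Answer: 4.9243 7.8953 15.6243 19.8640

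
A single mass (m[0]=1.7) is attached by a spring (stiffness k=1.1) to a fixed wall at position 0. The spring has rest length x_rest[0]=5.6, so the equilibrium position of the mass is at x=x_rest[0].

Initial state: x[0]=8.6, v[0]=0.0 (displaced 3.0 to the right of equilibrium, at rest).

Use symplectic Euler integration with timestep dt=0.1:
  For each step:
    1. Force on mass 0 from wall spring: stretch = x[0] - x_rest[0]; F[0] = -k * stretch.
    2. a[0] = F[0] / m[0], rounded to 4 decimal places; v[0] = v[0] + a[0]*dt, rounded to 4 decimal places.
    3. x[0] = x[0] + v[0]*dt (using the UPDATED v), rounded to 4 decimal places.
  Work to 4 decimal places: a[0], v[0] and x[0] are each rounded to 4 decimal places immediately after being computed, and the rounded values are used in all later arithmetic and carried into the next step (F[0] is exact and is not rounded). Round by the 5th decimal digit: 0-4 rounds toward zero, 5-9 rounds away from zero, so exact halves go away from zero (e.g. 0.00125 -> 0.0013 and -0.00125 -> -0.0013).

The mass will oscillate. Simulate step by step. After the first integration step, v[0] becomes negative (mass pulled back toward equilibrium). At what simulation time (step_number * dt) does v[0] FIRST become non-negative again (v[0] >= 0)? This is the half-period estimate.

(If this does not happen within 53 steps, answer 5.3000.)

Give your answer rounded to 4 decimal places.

Step 0: x=[8.6000] v=[0.0000]
Step 1: x=[8.5806] v=[-0.1941]
Step 2: x=[8.5419] v=[-0.3870]
Step 3: x=[8.4842] v=[-0.5774]
Step 4: x=[8.4078] v=[-0.7640]
Step 5: x=[8.3132] v=[-0.9457]
Step 6: x=[8.2011] v=[-1.1213]
Step 7: x=[8.0721] v=[-1.2896]
Step 8: x=[7.9271] v=[-1.4496]
Step 9: x=[7.7671] v=[-1.6002]
Step 10: x=[7.5931] v=[-1.7404]
Step 11: x=[7.4062] v=[-1.8694]
Step 12: x=[7.2076] v=[-1.9863]
Step 13: x=[6.9986] v=[-2.0903]
Step 14: x=[6.7805] v=[-2.1808]
Step 15: x=[6.5548] v=[-2.2572]
Step 16: x=[6.3229] v=[-2.3190]
Step 17: x=[6.0863] v=[-2.3658]
Step 18: x=[5.8466] v=[-2.3973]
Step 19: x=[5.6053] v=[-2.4133]
Step 20: x=[5.3639] v=[-2.4136]
Step 21: x=[5.1241] v=[-2.3983]
Step 22: x=[4.8874] v=[-2.3675]
Step 23: x=[4.6553] v=[-2.3214]
Step 24: x=[4.4293] v=[-2.2603]
Step 25: x=[4.2108] v=[-2.1846]
Step 26: x=[4.0013] v=[-2.0947]
Step 27: x=[3.8022] v=[-1.9913]
Step 28: x=[3.6147] v=[-1.8750]
Step 29: x=[3.4401] v=[-1.7465]
Step 30: x=[3.2794] v=[-1.6067]
Step 31: x=[3.1338] v=[-1.4565]
Step 32: x=[3.0041] v=[-1.2969]
Step 33: x=[2.8912] v=[-1.1289]
Step 34: x=[2.7958] v=[-0.9536]
Step 35: x=[2.7186] v=[-0.7722]
Step 36: x=[2.6600] v=[-0.5858]
Step 37: x=[2.6204] v=[-0.3956]
Step 38: x=[2.6001] v=[-0.2028]
Step 39: x=[2.5992] v=[-0.0087]
Step 40: x=[2.6178] v=[0.1855]
First v>=0 after going negative at step 40, time=4.0000

Answer: 4.0000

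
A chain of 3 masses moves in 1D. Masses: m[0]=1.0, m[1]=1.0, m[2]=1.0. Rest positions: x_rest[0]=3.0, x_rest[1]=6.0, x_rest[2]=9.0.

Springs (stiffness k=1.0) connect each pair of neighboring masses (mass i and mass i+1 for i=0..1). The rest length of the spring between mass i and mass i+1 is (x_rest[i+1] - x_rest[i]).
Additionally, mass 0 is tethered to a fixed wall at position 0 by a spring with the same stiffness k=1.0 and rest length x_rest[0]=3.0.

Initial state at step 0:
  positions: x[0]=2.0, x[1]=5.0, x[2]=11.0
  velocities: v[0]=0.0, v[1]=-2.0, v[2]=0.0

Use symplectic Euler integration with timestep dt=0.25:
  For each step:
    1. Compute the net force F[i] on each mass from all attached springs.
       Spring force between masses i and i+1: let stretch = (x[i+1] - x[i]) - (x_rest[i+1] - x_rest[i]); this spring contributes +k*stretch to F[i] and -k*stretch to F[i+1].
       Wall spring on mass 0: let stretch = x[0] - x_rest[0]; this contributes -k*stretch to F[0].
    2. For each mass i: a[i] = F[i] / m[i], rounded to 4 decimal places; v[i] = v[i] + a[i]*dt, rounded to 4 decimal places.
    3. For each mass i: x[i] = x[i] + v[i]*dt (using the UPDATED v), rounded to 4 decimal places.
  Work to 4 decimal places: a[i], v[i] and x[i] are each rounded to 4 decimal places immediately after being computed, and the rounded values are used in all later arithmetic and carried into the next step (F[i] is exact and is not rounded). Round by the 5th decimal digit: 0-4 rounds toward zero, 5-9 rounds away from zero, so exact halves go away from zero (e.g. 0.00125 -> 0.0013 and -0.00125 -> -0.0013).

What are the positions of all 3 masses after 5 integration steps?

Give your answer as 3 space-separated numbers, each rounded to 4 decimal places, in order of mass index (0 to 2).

Step 0: x=[2.0000 5.0000 11.0000] v=[0.0000 -2.0000 0.0000]
Step 1: x=[2.0625 4.6875 10.8125] v=[0.2500 -1.2500 -0.7500]
Step 2: x=[2.1602 4.5938 10.4297] v=[0.3906 -0.3750 -1.5313]
Step 3: x=[2.2750 4.7127 9.8696] v=[0.4590 0.4756 -2.2403]
Step 4: x=[2.3999 5.0016 9.1747] v=[0.4997 1.1554 -2.7795]
Step 5: x=[2.5375 5.3887 8.4065] v=[0.5502 1.5483 -3.0728]

Answer: 2.5375 5.3887 8.4065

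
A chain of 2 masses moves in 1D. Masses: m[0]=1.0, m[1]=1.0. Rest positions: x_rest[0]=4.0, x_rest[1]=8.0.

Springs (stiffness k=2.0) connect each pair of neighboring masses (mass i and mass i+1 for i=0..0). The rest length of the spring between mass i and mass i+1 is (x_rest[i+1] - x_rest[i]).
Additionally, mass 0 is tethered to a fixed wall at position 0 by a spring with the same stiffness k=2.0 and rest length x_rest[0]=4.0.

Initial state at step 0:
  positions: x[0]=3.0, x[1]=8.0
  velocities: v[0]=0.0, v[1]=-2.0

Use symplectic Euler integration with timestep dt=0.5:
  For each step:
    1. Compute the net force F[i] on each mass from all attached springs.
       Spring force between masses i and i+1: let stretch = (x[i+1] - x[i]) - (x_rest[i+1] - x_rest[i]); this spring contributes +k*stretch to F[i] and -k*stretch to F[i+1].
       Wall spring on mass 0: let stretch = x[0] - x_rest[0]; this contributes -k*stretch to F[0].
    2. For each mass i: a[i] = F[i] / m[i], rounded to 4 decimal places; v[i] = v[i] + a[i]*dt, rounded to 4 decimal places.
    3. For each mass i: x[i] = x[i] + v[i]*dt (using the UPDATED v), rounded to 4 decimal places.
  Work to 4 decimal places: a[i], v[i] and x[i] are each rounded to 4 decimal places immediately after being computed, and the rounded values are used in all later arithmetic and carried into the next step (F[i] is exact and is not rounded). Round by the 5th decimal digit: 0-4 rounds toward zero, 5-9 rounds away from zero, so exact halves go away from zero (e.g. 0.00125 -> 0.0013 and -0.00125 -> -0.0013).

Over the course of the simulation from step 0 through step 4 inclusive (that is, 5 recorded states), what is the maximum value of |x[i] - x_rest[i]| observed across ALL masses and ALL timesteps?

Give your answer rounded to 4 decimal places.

Step 0: x=[3.0000 8.0000] v=[0.0000 -2.0000]
Step 1: x=[4.0000 6.5000] v=[2.0000 -3.0000]
Step 2: x=[4.2500 5.7500] v=[0.5000 -1.5000]
Step 3: x=[3.1250 6.2500] v=[-2.2500 1.0000]
Step 4: x=[2.0000 7.1875] v=[-2.2500 1.8750]
Max displacement = 2.2500

Answer: 2.2500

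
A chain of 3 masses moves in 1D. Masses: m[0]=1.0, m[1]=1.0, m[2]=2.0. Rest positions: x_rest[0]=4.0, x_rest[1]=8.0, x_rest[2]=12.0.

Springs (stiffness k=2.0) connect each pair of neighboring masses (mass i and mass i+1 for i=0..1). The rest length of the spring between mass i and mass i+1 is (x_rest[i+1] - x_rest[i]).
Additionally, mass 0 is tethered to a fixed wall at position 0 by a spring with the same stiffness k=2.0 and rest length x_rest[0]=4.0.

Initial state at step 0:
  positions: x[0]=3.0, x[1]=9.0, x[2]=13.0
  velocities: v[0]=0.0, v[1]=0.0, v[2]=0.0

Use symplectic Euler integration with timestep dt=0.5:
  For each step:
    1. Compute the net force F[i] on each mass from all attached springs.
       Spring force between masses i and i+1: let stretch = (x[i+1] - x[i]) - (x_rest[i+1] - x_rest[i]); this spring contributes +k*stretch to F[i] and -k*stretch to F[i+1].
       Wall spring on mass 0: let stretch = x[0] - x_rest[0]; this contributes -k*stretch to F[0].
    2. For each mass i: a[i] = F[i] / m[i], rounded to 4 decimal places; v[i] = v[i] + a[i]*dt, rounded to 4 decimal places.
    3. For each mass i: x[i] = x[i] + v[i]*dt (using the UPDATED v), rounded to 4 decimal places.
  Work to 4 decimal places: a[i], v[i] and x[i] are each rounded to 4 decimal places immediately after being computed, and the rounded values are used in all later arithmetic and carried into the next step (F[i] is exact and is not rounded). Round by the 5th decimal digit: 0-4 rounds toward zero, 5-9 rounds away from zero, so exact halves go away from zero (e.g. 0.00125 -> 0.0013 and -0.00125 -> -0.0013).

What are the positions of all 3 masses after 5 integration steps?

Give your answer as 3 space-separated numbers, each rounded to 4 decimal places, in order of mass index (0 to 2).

Step 0: x=[3.0000 9.0000 13.0000] v=[0.0000 0.0000 0.0000]
Step 1: x=[4.5000 8.0000 13.0000] v=[3.0000 -2.0000 0.0000]
Step 2: x=[5.5000 7.7500 12.7500] v=[2.0000 -0.5000 -0.5000]
Step 3: x=[4.8750 8.8750 12.2500] v=[-1.2500 2.2500 -1.0000]
Step 4: x=[3.8125 9.6875 11.9063] v=[-2.1250 1.6250 -0.6875]
Step 5: x=[3.7813 8.6719 12.0079] v=[-0.0625 -2.0312 0.2031]

Answer: 3.7813 8.6719 12.0079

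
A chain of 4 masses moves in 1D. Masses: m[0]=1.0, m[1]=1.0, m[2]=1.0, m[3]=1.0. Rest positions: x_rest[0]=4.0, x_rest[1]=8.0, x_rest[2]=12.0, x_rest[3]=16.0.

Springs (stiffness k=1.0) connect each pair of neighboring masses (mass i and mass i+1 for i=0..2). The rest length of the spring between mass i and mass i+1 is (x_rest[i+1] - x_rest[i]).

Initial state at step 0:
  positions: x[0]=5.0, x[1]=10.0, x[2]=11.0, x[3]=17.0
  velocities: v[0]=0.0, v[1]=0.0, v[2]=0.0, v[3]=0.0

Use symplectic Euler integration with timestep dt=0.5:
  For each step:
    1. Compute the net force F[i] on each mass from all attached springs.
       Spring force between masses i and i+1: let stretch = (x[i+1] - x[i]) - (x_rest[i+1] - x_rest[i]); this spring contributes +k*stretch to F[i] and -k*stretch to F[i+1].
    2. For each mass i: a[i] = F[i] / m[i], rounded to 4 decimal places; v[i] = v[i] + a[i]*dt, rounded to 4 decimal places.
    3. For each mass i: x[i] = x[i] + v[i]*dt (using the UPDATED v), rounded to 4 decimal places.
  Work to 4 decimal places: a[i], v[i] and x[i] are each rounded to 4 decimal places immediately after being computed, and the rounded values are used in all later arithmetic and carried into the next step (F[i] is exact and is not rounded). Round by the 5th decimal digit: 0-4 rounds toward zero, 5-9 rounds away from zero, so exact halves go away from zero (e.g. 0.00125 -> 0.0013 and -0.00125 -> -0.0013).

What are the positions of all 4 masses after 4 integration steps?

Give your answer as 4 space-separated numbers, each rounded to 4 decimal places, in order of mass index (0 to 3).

Answer: 4.6250 8.4297 13.6016 16.3438

Derivation:
Step 0: x=[5.0000 10.0000 11.0000 17.0000] v=[0.0000 0.0000 0.0000 0.0000]
Step 1: x=[5.2500 9.0000 12.2500 16.5000] v=[0.5000 -2.0000 2.5000 -1.0000]
Step 2: x=[5.4375 7.8750 13.7500 15.9375] v=[0.3750 -2.2500 3.0000 -1.1250]
Step 3: x=[5.2344 7.6094 14.3282 15.8281] v=[-0.4063 -0.5313 1.1563 -0.2188]
Step 4: x=[4.6250 8.4297 13.6016 16.3438] v=[-1.2188 1.6406 -1.4532 1.0313]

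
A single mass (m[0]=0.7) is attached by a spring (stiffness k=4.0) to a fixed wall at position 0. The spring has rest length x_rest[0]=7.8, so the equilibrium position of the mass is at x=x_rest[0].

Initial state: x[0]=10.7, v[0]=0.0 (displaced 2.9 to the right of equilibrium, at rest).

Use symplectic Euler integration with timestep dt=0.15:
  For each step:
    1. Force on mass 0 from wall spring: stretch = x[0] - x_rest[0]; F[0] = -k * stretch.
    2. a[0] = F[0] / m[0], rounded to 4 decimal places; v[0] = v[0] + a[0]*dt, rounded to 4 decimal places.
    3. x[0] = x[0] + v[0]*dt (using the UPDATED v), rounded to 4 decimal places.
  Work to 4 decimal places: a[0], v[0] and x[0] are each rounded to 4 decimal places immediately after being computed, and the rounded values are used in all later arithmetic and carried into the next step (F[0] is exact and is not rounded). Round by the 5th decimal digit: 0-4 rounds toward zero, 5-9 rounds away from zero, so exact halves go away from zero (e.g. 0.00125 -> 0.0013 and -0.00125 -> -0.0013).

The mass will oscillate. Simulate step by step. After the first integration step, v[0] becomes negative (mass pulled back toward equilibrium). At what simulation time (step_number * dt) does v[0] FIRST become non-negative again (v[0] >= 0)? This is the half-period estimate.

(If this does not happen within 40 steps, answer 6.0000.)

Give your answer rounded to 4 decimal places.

Step 0: x=[10.7000] v=[0.0000]
Step 1: x=[10.3271] v=[-2.4857]
Step 2: x=[9.6293] v=[-4.6518]
Step 3: x=[8.6963] v=[-6.2198]
Step 4: x=[7.6481] v=[-6.9881]
Step 5: x=[6.6194] v=[-6.8579]
Step 6: x=[5.7425] v=[-5.8460]
Step 7: x=[5.1301] v=[-4.0824]
Step 8: x=[4.8610] v=[-1.7939]
Step 9: x=[4.9698] v=[0.7252]
First v>=0 after going negative at step 9, time=1.3500

Answer: 1.3500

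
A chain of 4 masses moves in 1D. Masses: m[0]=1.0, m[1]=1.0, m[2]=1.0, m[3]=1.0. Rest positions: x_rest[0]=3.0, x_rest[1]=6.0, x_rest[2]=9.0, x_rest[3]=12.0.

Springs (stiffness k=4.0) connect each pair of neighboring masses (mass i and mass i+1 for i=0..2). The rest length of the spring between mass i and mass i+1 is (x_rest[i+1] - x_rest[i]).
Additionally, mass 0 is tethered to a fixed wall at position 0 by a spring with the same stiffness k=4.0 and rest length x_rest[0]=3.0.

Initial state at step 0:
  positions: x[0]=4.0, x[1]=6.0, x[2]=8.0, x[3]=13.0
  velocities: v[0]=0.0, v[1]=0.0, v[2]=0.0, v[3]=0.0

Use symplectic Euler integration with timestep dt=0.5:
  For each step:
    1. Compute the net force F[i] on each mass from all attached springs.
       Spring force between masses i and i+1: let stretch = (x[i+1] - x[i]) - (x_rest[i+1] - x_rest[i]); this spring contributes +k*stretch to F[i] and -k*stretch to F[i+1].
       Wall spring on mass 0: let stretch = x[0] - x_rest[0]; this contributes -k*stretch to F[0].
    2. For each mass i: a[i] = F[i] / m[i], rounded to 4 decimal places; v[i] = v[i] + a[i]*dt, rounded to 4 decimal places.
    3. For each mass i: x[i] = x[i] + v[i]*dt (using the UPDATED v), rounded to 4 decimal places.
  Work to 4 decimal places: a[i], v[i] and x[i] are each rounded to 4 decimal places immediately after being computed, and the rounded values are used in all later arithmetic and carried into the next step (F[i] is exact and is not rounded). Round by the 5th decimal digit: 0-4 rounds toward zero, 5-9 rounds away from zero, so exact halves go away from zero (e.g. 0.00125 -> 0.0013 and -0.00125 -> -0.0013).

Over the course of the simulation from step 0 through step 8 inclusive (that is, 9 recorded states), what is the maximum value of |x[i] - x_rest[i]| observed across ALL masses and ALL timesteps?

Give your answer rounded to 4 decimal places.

Answer: 2.0000

Derivation:
Step 0: x=[4.0000 6.0000 8.0000 13.0000] v=[0.0000 0.0000 0.0000 0.0000]
Step 1: x=[2.0000 6.0000 11.0000 11.0000] v=[-4.0000 0.0000 6.0000 -4.0000]
Step 2: x=[2.0000 7.0000 9.0000 12.0000] v=[0.0000 2.0000 -4.0000 2.0000]
Step 3: x=[5.0000 5.0000 8.0000 13.0000] v=[6.0000 -4.0000 -2.0000 2.0000]
Step 4: x=[3.0000 6.0000 9.0000 12.0000] v=[-4.0000 2.0000 2.0000 -2.0000]
Step 5: x=[1.0000 7.0000 10.0000 11.0000] v=[-4.0000 2.0000 2.0000 -2.0000]
Step 6: x=[4.0000 5.0000 9.0000 12.0000] v=[6.0000 -4.0000 -2.0000 2.0000]
Step 7: x=[4.0000 6.0000 7.0000 13.0000] v=[0.0000 2.0000 -4.0000 2.0000]
Step 8: x=[2.0000 6.0000 10.0000 11.0000] v=[-4.0000 0.0000 6.0000 -4.0000]
Max displacement = 2.0000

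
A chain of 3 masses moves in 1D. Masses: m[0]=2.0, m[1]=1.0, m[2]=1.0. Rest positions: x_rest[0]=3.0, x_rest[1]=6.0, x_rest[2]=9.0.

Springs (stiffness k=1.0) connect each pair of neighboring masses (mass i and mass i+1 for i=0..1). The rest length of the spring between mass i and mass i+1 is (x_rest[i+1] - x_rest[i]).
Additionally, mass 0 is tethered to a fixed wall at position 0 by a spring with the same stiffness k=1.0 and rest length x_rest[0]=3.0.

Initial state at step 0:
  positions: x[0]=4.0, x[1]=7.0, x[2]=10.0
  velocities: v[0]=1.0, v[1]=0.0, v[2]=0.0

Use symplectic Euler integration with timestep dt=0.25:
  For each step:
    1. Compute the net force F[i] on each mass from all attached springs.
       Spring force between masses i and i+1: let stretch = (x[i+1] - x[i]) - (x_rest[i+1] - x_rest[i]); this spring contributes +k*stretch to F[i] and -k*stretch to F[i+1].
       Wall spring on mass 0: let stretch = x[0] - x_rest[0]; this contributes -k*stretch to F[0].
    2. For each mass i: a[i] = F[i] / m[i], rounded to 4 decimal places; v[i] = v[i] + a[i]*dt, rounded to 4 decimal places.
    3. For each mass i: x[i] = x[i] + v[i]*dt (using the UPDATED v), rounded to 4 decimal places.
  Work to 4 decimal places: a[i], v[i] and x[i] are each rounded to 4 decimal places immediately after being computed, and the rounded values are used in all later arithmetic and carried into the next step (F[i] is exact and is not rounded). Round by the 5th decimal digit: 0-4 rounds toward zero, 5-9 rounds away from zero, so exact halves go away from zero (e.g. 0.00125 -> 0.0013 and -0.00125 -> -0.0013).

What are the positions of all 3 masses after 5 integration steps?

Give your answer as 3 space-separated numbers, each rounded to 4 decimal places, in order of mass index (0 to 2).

Answer: 4.5616 7.1964 10.0155

Derivation:
Step 0: x=[4.0000 7.0000 10.0000] v=[1.0000 0.0000 0.0000]
Step 1: x=[4.2188 7.0000 10.0000] v=[0.8750 0.0000 0.0000]
Step 2: x=[4.3926 7.0137 10.0000] v=[0.6953 0.0547 0.0000]
Step 3: x=[4.5111 7.0502 10.0009] v=[0.4739 0.1460 0.0034]
Step 4: x=[4.5680 7.1124 10.0048] v=[0.2274 0.2489 0.0157]
Step 5: x=[4.5616 7.1964 10.0155] v=[-0.0256 0.3359 0.0426]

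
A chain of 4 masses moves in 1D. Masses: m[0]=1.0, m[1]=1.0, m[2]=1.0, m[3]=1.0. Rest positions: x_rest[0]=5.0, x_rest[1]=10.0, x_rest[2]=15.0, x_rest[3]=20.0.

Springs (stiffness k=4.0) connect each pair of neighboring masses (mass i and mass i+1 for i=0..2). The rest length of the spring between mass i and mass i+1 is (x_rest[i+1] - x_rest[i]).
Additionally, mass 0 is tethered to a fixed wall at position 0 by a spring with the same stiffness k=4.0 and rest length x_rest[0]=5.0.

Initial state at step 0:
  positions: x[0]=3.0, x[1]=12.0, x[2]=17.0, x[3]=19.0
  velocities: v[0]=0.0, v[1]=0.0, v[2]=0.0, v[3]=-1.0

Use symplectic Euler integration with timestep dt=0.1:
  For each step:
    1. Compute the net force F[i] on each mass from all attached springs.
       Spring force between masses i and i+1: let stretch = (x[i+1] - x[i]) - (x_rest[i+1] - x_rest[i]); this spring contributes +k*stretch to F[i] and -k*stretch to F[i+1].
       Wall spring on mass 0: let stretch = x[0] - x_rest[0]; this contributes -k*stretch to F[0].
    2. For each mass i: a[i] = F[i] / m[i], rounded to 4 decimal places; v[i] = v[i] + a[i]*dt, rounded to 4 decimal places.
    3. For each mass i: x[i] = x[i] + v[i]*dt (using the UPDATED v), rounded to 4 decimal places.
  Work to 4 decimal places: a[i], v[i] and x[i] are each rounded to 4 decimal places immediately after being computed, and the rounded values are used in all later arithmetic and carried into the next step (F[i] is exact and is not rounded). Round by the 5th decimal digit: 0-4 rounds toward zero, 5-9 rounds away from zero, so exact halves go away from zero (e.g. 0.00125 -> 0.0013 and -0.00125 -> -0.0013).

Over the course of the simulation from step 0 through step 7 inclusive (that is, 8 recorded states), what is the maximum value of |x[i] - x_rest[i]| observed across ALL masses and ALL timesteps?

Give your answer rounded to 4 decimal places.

Step 0: x=[3.0000 12.0000 17.0000 19.0000] v=[0.0000 0.0000 0.0000 -1.0000]
Step 1: x=[3.2400 11.8400 16.8800 19.0200] v=[2.4000 -1.6000 -1.2000 0.2000]
Step 2: x=[3.6944 11.5376 16.6440 19.1544] v=[4.5440 -3.0240 -2.3600 1.3440]
Step 3: x=[4.3148 11.1257 16.3042 19.3884] v=[6.2035 -4.1187 -3.3984 2.3398]
Step 4: x=[5.0350 10.6485 15.8806 19.6990] v=[7.2019 -4.7717 -4.2361 3.1061]
Step 5: x=[5.7783 10.1561 15.4004 20.0569] v=[7.4333 -4.9243 -4.8016 3.5787]
Step 6: x=[6.4656 9.6983 14.8967 20.4285] v=[6.8731 -4.5777 -5.0367 3.7161]
Step 7: x=[7.0236 9.3192 14.4064 20.7788] v=[5.5799 -3.7914 -4.9033 3.5034]
Max displacement = 2.0236

Answer: 2.0236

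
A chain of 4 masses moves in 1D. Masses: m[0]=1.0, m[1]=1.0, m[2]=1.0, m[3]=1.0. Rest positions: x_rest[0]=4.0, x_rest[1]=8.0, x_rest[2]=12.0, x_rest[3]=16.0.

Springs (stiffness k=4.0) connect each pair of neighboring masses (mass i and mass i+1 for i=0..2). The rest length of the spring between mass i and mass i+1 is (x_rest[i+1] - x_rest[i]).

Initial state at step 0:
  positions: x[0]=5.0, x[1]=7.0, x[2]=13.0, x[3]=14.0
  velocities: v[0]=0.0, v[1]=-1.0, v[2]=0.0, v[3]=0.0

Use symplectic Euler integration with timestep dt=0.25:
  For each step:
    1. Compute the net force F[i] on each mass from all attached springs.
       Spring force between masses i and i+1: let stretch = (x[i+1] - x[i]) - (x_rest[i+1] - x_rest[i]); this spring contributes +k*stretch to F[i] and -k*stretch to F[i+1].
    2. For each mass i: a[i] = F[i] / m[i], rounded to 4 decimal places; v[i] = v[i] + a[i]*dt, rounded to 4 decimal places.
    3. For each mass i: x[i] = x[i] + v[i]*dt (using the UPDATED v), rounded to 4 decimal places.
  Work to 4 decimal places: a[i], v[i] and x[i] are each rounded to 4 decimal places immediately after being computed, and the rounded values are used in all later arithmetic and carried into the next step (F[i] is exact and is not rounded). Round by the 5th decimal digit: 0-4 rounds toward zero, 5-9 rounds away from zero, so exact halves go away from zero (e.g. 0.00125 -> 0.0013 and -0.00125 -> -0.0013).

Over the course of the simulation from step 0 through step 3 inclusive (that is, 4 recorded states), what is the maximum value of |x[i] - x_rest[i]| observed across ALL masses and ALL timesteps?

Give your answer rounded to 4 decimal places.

Step 0: x=[5.0000 7.0000 13.0000 14.0000] v=[0.0000 -1.0000 0.0000 0.0000]
Step 1: x=[4.5000 7.7500 11.7500 14.7500] v=[-2.0000 3.0000 -5.0000 3.0000]
Step 2: x=[3.8125 8.6875 10.2500 15.7500] v=[-2.7500 3.7500 -6.0000 4.0000]
Step 3: x=[3.3438 8.7969 9.7344 16.3750] v=[-1.8750 0.4375 -2.0625 2.5000]
Max displacement = 2.2656

Answer: 2.2656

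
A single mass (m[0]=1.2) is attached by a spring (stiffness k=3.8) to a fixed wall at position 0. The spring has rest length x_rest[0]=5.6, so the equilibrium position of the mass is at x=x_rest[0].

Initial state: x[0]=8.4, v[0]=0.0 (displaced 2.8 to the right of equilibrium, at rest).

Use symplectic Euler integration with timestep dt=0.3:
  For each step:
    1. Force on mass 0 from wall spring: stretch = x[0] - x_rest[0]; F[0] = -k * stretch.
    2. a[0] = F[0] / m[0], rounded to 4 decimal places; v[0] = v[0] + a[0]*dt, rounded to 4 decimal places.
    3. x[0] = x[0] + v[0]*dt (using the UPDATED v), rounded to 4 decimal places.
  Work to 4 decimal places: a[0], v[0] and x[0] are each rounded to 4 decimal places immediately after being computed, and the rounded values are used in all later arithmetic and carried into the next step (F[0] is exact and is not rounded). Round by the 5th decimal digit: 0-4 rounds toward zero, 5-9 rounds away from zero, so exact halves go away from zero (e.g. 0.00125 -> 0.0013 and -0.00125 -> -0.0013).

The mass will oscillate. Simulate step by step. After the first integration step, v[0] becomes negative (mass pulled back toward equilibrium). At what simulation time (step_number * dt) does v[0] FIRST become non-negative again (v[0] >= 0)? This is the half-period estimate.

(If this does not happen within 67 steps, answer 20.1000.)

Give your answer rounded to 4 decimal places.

Answer: 1.8000

Derivation:
Step 0: x=[8.4000] v=[0.0000]
Step 1: x=[7.6020] v=[-2.6600]
Step 2: x=[6.2334] v=[-4.5619]
Step 3: x=[4.6843] v=[-5.1636]
Step 4: x=[3.3962] v=[-4.2937]
Step 5: x=[2.7362] v=[-2.2001]
Step 6: x=[2.8924] v=[0.5205]
First v>=0 after going negative at step 6, time=1.8000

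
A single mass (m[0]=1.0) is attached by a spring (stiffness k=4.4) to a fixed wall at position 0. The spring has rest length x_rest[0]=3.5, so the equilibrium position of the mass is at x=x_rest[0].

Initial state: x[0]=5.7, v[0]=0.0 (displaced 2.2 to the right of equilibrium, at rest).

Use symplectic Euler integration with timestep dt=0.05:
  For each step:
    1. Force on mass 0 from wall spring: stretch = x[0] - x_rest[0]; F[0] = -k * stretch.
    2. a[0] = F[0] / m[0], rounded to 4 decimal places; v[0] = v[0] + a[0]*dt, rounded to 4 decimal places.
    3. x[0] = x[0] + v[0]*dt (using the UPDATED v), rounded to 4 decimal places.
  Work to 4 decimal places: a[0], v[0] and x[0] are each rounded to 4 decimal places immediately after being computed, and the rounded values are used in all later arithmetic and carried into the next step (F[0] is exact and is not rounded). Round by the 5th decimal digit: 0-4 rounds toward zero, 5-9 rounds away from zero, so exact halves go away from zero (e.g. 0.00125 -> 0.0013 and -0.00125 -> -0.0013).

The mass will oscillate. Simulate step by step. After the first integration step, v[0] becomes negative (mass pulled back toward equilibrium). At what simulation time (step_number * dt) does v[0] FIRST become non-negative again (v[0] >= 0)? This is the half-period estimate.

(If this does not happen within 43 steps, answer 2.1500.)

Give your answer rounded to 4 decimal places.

Answer: 1.5000

Derivation:
Step 0: x=[5.7000] v=[0.0000]
Step 1: x=[5.6758] v=[-0.4840]
Step 2: x=[5.6277] v=[-0.9627]
Step 3: x=[5.5562] v=[-1.4308]
Step 4: x=[5.4620] v=[-1.8832]
Step 5: x=[5.3463] v=[-2.3148]
Step 6: x=[5.2103] v=[-2.7210]
Step 7: x=[5.0554] v=[-3.0973]
Step 8: x=[4.8834] v=[-3.4395]
Step 9: x=[4.6962] v=[-3.7439]
Step 10: x=[4.4958] v=[-4.0071]
Step 11: x=[4.2845] v=[-4.2262]
Step 12: x=[4.0646] v=[-4.3988]
Step 13: x=[3.8385] v=[-4.5230]
Step 14: x=[3.6086] v=[-4.5975]
Step 15: x=[3.3775] v=[-4.6214]
Step 16: x=[3.1478] v=[-4.5945]
Step 17: x=[2.9220] v=[-4.5170]
Step 18: x=[2.7025] v=[-4.3898]
Step 19: x=[2.4918] v=[-4.2144]
Step 20: x=[2.2922] v=[-3.9926]
Step 21: x=[2.1059] v=[-3.7269]
Step 22: x=[1.9349] v=[-3.4202]
Step 23: x=[1.7811] v=[-3.0759]
Step 24: x=[1.6462] v=[-2.6977]
Step 25: x=[1.5317] v=[-2.2899]
Step 26: x=[1.4389] v=[-1.8569]
Step 27: x=[1.3687] v=[-1.4035]
Step 28: x=[1.3220] v=[-0.9346]
Step 29: x=[1.2992] v=[-0.4554]
Step 30: x=[1.3006] v=[0.0288]
First v>=0 after going negative at step 30, time=1.5000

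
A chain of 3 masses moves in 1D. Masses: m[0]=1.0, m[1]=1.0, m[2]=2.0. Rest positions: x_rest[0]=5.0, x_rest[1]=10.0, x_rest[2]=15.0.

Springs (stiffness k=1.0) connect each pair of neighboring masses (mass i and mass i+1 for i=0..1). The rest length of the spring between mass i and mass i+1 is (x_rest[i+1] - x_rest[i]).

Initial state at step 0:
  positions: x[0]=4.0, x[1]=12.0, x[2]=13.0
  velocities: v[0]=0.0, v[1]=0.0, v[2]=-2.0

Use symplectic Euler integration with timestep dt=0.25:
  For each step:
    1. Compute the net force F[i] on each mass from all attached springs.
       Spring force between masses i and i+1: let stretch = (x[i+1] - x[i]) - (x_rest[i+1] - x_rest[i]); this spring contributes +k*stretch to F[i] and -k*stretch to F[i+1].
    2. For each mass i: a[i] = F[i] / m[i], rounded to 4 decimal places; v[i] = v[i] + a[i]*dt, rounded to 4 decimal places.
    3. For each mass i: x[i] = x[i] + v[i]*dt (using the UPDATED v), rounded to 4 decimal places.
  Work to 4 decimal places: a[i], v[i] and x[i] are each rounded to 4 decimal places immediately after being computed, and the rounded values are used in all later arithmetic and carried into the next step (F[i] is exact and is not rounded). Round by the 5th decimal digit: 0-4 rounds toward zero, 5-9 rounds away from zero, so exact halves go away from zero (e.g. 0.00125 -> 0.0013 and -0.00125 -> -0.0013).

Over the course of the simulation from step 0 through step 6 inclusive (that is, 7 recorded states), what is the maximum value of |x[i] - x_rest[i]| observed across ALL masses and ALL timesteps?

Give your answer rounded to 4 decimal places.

Step 0: x=[4.0000 12.0000 13.0000] v=[0.0000 0.0000 -2.0000]
Step 1: x=[4.1875 11.5625 12.6250] v=[0.7500 -1.7500 -1.5000]
Step 2: x=[4.5235 10.7305 12.3731] v=[1.3438 -3.3281 -1.0078]
Step 3: x=[4.9349 9.6132 12.2261] v=[1.6456 -4.4692 -0.5881]
Step 4: x=[5.3262 8.3668 12.1537] v=[1.5652 -4.9856 -0.2897]
Step 5: x=[5.5951 7.1671 12.1192] v=[1.0754 -4.7990 -0.1381]
Step 6: x=[5.6497 6.1786 12.0862] v=[0.2184 -3.9540 -0.1321]
Max displacement = 3.8214

Answer: 3.8214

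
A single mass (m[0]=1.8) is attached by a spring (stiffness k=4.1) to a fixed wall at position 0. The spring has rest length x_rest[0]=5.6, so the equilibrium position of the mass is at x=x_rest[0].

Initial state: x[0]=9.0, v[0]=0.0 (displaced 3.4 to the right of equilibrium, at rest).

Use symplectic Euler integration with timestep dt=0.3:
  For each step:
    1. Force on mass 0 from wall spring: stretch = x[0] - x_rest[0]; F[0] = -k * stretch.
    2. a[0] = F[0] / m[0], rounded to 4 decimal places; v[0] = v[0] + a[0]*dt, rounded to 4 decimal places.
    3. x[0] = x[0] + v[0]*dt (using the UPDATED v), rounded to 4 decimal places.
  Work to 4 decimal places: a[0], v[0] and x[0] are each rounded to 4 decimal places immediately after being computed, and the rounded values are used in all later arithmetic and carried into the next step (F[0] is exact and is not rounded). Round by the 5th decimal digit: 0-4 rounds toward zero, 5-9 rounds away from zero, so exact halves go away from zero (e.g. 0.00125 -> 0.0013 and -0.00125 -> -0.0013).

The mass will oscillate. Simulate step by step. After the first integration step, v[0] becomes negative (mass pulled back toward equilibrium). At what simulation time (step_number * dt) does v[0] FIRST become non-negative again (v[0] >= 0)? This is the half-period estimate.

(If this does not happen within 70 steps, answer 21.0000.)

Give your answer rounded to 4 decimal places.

Answer: 2.1000

Derivation:
Step 0: x=[9.0000] v=[0.0000]
Step 1: x=[8.3030] v=[-2.3233]
Step 2: x=[7.0519] v=[-4.1703]
Step 3: x=[5.5032] v=[-5.1624]
Step 4: x=[3.9743] v=[-5.0963]
Step 5: x=[2.7787] v=[-3.9854]
Step 6: x=[2.1615] v=[-2.0575]
Step 7: x=[2.2491] v=[0.2921]
First v>=0 after going negative at step 7, time=2.1000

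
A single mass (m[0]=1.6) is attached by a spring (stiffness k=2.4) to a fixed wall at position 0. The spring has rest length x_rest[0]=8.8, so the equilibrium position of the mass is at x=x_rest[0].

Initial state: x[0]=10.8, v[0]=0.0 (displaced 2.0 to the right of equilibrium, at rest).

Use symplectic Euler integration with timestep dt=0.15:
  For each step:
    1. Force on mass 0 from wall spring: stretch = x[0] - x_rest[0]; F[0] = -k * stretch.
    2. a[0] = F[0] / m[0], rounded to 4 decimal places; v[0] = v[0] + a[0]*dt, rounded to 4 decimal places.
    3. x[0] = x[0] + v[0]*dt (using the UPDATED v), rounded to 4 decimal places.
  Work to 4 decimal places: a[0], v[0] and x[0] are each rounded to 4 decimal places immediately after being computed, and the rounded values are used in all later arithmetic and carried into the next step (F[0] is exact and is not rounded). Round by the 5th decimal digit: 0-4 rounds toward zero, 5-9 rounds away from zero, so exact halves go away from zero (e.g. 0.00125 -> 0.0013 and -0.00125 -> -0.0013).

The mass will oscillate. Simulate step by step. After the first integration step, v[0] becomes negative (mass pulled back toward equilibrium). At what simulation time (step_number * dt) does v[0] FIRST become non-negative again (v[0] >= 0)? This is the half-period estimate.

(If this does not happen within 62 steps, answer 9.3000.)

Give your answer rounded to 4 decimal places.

Step 0: x=[10.8000] v=[0.0000]
Step 1: x=[10.7325] v=[-0.4500]
Step 2: x=[10.5998] v=[-0.8848]
Step 3: x=[10.4063] v=[-1.2898]
Step 4: x=[10.1586] v=[-1.6512]
Step 5: x=[9.8651] v=[-1.9569]
Step 6: x=[9.5356] v=[-2.1966]
Step 7: x=[9.1813] v=[-2.3621]
Step 8: x=[8.8141] v=[-2.4479]
Step 9: x=[8.4464] v=[-2.4511]
Step 10: x=[8.0907] v=[-2.3715]
Step 11: x=[7.7589] v=[-2.2119]
Step 12: x=[7.4623] v=[-1.9776]
Step 13: x=[7.2108] v=[-1.6766]
Step 14: x=[7.0130] v=[-1.3190]
Step 15: x=[6.8755] v=[-0.9169]
Step 16: x=[6.8029] v=[-0.4839]
Step 17: x=[6.7977] v=[-0.0345]
Step 18: x=[6.8601] v=[0.4160]
First v>=0 after going negative at step 18, time=2.7000

Answer: 2.7000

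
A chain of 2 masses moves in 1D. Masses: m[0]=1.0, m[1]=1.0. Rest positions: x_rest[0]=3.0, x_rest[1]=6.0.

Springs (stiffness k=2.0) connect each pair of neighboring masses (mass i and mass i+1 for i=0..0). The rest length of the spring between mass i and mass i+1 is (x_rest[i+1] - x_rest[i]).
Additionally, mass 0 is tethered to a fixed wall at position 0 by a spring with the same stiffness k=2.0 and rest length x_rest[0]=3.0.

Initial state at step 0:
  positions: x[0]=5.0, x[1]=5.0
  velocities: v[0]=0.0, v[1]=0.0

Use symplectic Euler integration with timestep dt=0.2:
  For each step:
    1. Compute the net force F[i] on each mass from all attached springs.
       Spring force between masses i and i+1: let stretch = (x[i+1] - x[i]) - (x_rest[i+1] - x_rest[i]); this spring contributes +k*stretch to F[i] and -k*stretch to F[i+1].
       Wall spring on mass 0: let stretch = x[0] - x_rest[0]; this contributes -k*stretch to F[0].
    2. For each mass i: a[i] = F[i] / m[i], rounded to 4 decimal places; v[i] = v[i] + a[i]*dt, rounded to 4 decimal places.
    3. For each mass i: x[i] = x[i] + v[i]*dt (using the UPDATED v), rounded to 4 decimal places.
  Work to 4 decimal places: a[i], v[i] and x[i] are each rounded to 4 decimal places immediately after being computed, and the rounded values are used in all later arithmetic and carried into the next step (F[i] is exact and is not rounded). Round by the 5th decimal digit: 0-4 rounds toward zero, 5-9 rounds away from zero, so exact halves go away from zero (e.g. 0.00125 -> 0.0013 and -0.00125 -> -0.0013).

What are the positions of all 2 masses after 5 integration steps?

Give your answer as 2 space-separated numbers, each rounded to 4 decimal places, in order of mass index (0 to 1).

Answer: 1.4566 7.0893

Derivation:
Step 0: x=[5.0000 5.0000] v=[0.0000 0.0000]
Step 1: x=[4.6000 5.2400] v=[-2.0000 1.2000]
Step 2: x=[3.8832 5.6688] v=[-3.5840 2.1440]
Step 3: x=[2.9986 6.1948] v=[-4.4230 2.6298]
Step 4: x=[2.1298 6.7051] v=[-4.3440 2.5513]
Step 5: x=[1.4566 7.0893] v=[-3.3658 1.9212]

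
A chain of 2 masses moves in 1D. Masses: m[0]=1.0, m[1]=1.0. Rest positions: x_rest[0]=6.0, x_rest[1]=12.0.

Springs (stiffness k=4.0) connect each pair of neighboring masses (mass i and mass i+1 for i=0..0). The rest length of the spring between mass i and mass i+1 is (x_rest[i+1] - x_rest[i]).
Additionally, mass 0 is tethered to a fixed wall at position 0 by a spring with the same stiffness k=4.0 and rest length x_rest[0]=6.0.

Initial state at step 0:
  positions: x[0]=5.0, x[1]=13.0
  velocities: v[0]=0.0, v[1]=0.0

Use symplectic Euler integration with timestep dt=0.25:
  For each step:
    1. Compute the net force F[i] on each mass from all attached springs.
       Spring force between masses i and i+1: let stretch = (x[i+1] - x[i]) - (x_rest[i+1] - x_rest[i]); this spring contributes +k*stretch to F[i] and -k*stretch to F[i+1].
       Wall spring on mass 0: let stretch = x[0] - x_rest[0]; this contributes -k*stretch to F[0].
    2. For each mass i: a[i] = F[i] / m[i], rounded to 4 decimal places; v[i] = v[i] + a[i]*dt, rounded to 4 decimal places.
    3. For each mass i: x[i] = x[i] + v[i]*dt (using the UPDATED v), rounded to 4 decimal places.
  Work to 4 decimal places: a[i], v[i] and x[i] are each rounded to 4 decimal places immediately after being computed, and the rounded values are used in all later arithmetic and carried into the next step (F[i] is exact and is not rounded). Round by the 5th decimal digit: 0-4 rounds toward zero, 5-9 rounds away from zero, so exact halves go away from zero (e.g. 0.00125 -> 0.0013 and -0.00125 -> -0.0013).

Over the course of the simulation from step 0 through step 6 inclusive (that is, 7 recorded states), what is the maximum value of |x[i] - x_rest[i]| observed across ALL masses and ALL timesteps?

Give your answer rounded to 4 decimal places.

Answer: 1.3281

Derivation:
Step 0: x=[5.0000 13.0000] v=[0.0000 0.0000]
Step 1: x=[5.7500 12.5000] v=[3.0000 -2.0000]
Step 2: x=[6.7500 11.8125] v=[4.0000 -2.7500]
Step 3: x=[7.3281 11.3594] v=[2.3125 -1.8125]
Step 4: x=[7.0820 11.3985] v=[-0.9843 0.1562]
Step 5: x=[6.1446 11.8584] v=[-3.7498 1.8397]
Step 6: x=[5.0995 12.3899] v=[-4.1806 2.1259]
Max displacement = 1.3281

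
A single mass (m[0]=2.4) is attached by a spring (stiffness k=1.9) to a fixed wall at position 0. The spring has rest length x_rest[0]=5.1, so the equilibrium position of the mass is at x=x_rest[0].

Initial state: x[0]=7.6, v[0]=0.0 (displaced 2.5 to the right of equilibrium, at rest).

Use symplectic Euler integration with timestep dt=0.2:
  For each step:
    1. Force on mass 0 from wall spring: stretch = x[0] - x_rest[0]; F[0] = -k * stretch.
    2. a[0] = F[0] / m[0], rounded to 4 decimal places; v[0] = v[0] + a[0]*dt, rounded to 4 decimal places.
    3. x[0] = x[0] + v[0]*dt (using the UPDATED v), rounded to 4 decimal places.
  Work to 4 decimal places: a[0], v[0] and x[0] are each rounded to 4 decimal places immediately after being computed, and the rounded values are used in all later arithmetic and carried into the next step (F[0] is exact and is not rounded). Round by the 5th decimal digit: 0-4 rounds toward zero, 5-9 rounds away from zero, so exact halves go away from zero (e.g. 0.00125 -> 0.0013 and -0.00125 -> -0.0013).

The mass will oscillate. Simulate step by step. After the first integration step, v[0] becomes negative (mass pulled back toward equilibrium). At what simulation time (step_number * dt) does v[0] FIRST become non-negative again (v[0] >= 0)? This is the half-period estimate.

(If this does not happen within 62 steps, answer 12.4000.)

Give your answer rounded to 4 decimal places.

Step 0: x=[7.6000] v=[0.0000]
Step 1: x=[7.5208] v=[-0.3958]
Step 2: x=[7.3650] v=[-0.7791]
Step 3: x=[7.1375] v=[-1.1377]
Step 4: x=[6.8454] v=[-1.4603]
Step 5: x=[6.4981] v=[-1.7367]
Step 6: x=[6.1065] v=[-1.9581]
Step 7: x=[5.6830] v=[-2.1175]
Step 8: x=[5.2410] v=[-2.2098]
Step 9: x=[4.7946] v=[-2.2321]
Step 10: x=[4.3579] v=[-2.1837]
Step 11: x=[3.9447] v=[-2.0662]
Step 12: x=[3.5680] v=[-1.8833]
Step 13: x=[3.2399] v=[-1.6407]
Step 14: x=[2.9707] v=[-1.3462]
Step 15: x=[2.7689] v=[-1.0091]
Step 16: x=[2.6409] v=[-0.6400]
Step 17: x=[2.5908] v=[-0.2506]
Step 18: x=[2.6201] v=[0.1467]
First v>=0 after going negative at step 18, time=3.6000

Answer: 3.6000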